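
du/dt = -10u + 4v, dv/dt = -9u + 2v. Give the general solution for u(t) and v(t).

Coefficient matrix A = [[-10, 4], [-9, 2]].
Characteristic polynomial det(A - λI) = λ^2 + 8λ + 16 = 0.
Single eigenvalue λ = -4 with algebraic multiplicity 2.
Eigenvector v = (2,3); generalized eigenvector w with (A-λI)w=v is (1,2).
General solution: e^(-4t)[C_1·v + C_2·(t·v + w)].

u(t) = 2C_1e^(-4t) + 2C_2te^(-4t) + C_2e^(-4t), v(t) = 3C_1e^(-4t) + 3C_2te^(-4t) + 2C_2e^(-4t)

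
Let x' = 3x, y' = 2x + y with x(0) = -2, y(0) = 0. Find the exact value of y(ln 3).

-48

A = [[3,0],[2,1]]; eigenvalues λ = 1, 3.
Eigenvectors: (0,1) for λ=1, (-1,-1) for λ=3.
From the initial condition, c_1 = 2, c_2 = 2.
y(ln 3) = (2)(3^1)(1) + (2)(3^3)(-1) = -48.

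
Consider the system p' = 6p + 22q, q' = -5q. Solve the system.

Coefficient matrix A = [[6, 22], [0, -5]].
Characteristic polynomial det(A - λI) = λ^2 - λ - 30 = 0.
Eigenvalues λ = 6, -5.
For λ=6: (A-λI) row 1 is [0, 22], so an eigenvector is (-1, 0).
For λ=-5: (A-λI) row 1 is [11, 22], so an eigenvector is (2, -1).
General solution: C_1e^(6t)(-1,0) + C_2e^(-5t)(2,-1).

p(t) = -C_1e^(6t) + 2C_2e^(-5t), q(t) = -C_2e^(-5t)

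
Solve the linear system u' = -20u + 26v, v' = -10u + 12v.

Coefficient matrix A = [[-20, 26], [-10, 12]].
Characteristic polynomial det(A - λI) = λ^2 + 8λ + 20 = 0.
Eigenvalues λ = -4 ± 2i (complex conjugate pair).
For λ=-4+2i: an eigenvector is (3,2) - i(2,1) = (3 - 2i, 2 - i).
A real fundamental pair from Re and Im of e^((-4+2i)t)v: X_1 = e^(-4t)(cos(2t)·(3,2) + sin(2t)·(2,1)), X_2 = e^(-4t)(sin(2t)·(3,2) - cos(2t)·(2,1)).
General solution: c_1X_1 + c_2X_2.

u(t) = 2c_1e^(-4t)sin(2t) + 3c_1e^(-4t)cos(2t) + 3c_2e^(-4t)sin(2t) - 2c_2e^(-4t)cos(2t), v(t) = c_1e^(-4t)sin(2t) + 2c_1e^(-4t)cos(2t) + 2c_2e^(-4t)sin(2t) - c_2e^(-4t)cos(2t)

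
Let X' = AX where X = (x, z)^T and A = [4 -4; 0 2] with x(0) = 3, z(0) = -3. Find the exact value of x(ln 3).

A = [[4,-4],[0,2]]; eigenvalues λ = 2, 4.
Eigenvectors: (2,1) for λ=2, (-1,0) for λ=4.
From the initial condition, c_1 = -3, c_2 = -9.
x(ln 3) = (-3)(3^2)(2) + (-9)(3^4)(-1) = 675.

675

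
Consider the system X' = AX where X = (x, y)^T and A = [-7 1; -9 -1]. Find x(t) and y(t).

x(t) = C_1e^(-4t) + C_2te^(-4t), y(t) = 3C_1e^(-4t) + 3C_2te^(-4t) + C_2e^(-4t)

Coefficient matrix A = [[-7, 1], [-9, -1]].
Characteristic polynomial det(A - λI) = λ^2 + 8λ + 16 = 0.
Single eigenvalue λ = -4 with algebraic multiplicity 2.
Eigenvector v = (1,3); generalized eigenvector w with (A-λI)w=v is (0,1).
General solution: e^(-4t)[C_1·v + C_2·(t·v + w)].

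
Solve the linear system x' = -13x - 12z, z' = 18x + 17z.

Coefficient matrix A = [[-13, -12], [18, 17]].
Characteristic polynomial det(A - λI) = λ^2 - 4λ - 5 = 0.
Eigenvalues λ = 5, -1.
For λ=5: (A-λI) row 1 is [-18, -12], so an eigenvector is (2, -3).
For λ=-1: (A-λI) row 1 is [-12, -12], so an eigenvector is (-1, 1).
General solution: K_1e^(5t)(2,-3) + K_2e^(-t)(-1,1).

x(t) = 2K_1e^(5t) - K_2e^(-t), z(t) = -3K_1e^(5t) + K_2e^(-t)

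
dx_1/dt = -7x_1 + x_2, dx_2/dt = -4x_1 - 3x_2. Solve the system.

x_1(t) = C_1e^(-5t) + C_2te^(-5t) + C_2e^(-5t), x_2(t) = 2C_1e^(-5t) + 2C_2te^(-5t) + 3C_2e^(-5t)

Coefficient matrix A = [[-7, 1], [-4, -3]].
Characteristic polynomial det(A - λI) = λ^2 + 10λ + 25 = 0.
Single eigenvalue λ = -5 with algebraic multiplicity 2.
Eigenvector v = (1,2); generalized eigenvector w with (A-λI)w=v is (1,3).
General solution: e^(-5t)[C_1·v + C_2·(t·v + w)].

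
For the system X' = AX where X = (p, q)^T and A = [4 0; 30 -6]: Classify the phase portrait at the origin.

A = [[4,0],[30,-6]]; det(A-λI) = λ^2 + 2λ - 24.
λ = 4, -6: opposite signs.

saddle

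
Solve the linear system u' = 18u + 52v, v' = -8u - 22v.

Coefficient matrix A = [[18, 52], [-8, -22]].
Characteristic polynomial det(A - λI) = λ^2 + 4λ + 20 = 0.
Eigenvalues λ = -2 ± 4i (complex conjugate pair).
For λ=-2+4i: an eigenvector is (-2,1) - i(3,-1) = (-2 - 3i, 1 + i).
A real fundamental pair from Re and Im of e^((-2+4i)t)v: X_1 = e^(-2t)(cos(4t)·(-2,1) + sin(4t)·(3,-1)), X_2 = e^(-2t)(sin(4t)·(-2,1) - cos(4t)·(3,-1)).
General solution: c_1X_1 + c_2X_2.

u(t) = 3c_1e^(-2t)sin(4t) - 2c_1e^(-2t)cos(4t) - 2c_2e^(-2t)sin(4t) - 3c_2e^(-2t)cos(4t), v(t) = -c_1e^(-2t)sin(4t) + c_1e^(-2t)cos(4t) + c_2e^(-2t)sin(4t) + c_2e^(-2t)cos(4t)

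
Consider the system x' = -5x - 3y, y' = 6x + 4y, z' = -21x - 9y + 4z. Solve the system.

x(t) = c_1e^(t) + c_2e^(-2t), y(t) = -2c_1e^(t) - c_2e^(-2t), z(t) = c_1e^(t) + 2c_2e^(-2t) + c_3e^(4t)

Coefficient matrix A = [[-5, -3, 0], [6, 4, 0], [-21, -9, 4]].
det(A - λI) = 0 gives eigenvalues λ = 1, -2, 4.
For λ=1: eigenvector (1,-2,1).
For λ=-2: eigenvector (1,-1,2).
For λ=4: eigenvector (0,0,1).
General solution: c_1e^(t)(1,-2,1) + c_2e^(-2t)(1,-1,2) + c_3e^(4t)(0,0,1).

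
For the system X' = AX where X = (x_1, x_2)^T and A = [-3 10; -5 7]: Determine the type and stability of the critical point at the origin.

A = [[-3,10],[-5,7]]; det(A-λI) = λ^2 - 4λ + 29.
λ = 2 ± 5i: positive real part.

unstable spiral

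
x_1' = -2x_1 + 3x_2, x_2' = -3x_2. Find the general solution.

Coefficient matrix A = [[-2, 3], [0, -3]].
Characteristic polynomial det(A - λI) = λ^2 + 5λ + 6 = 0.
Eigenvalues λ = -2, -3.
For λ=-2: (A-λI) row 1 is [0, 3], so an eigenvector is (1, 0).
For λ=-3: (A-λI) row 1 is [1, 3], so an eigenvector is (3, -1).
General solution: K_1e^(-2t)(1,0) + K_2e^(-3t)(3,-1).

x_1(t) = K_1e^(-2t) + 3K_2e^(-3t), x_2(t) = -K_2e^(-3t)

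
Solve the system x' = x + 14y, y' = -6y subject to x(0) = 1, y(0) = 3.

x(t) = 7e^(t) - 6e^(-6t), y(t) = 3e^(-6t)

Coefficient matrix A = [[1, 14], [0, -6]].
Characteristic polynomial det(A - λI) = λ^2 + 5λ - 6 = 0.
Eigenvalues λ = -6, 1.
For λ=-6: (A-λI) row 1 is [7, 14], so an eigenvector is (2, -1).
For λ=1: (A-λI) row 1 is [0, 14], so an eigenvector is (-1, 0).
General solution: K_1e^(-6t)(2,-1) + K_2e^(t)(-1,0).
Applying x(0)=1, y(0)=3 gives K_1=-3, K_2=-7.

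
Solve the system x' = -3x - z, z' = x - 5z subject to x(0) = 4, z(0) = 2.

Coefficient matrix A = [[-3, -1], [1, -5]].
Characteristic polynomial det(A - λI) = λ^2 + 8λ + 16 = 0.
Single eigenvalue λ = -4 with algebraic multiplicity 2.
Eigenvector v = (-1,-1); generalized eigenvector w with (A-λI)w=v is (2,3).
General solution: e^(-4t)[K_1·v + K_2·(t·v + w)].
Applying x(0)=4, z(0)=2 gives K_1=-8, K_2=-2.

x(t) = 2te^(-4t) + 4e^(-4t), z(t) = 2te^(-4t) + 2e^(-4t)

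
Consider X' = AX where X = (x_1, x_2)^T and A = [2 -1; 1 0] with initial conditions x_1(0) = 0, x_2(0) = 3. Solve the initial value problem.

Coefficient matrix A = [[2, -1], [1, 0]].
Characteristic polynomial det(A - λI) = λ^2 - 2λ + 1 = 0.
Single eigenvalue λ = 1 with algebraic multiplicity 2.
Eigenvector v = (1,1); generalized eigenvector w with (A-λI)w=v is (3,2).
General solution: e^(t)[C_1·v + C_2·(t·v + w)].
Applying x_1(0)=0, x_2(0)=3 gives C_1=9, C_2=-3.

x_1(t) = -3te^(t), x_2(t) = -3te^(t) + 3e^(t)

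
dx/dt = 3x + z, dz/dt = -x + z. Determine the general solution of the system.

x(t) = -c_1e^(2t) - c_2te^(2t) + c_2e^(2t), z(t) = c_1e^(2t) + c_2te^(2t) - 2c_2e^(2t)

Coefficient matrix A = [[3, 1], [-1, 1]].
Characteristic polynomial det(A - λI) = λ^2 - 4λ + 4 = 0.
Single eigenvalue λ = 2 with algebraic multiplicity 2.
Eigenvector v = (-1,1); generalized eigenvector w with (A-λI)w=v is (1,-2).
General solution: e^(2t)[c_1·v + c_2·(t·v + w)].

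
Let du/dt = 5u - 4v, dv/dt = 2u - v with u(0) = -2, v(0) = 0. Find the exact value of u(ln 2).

A = [[5,-4],[2,-1]]; eigenvalues λ = 3, 1.
Eigenvectors: (2,1) for λ=3, (-1,-1) for λ=1.
From the initial condition, c_1 = -2, c_2 = -2.
u(ln 2) = (-2)(2^3)(2) + (-2)(2^1)(-1) = -28.

-28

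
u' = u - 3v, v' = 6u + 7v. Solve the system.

Coefficient matrix A = [[1, -3], [6, 7]].
Characteristic polynomial det(A - λI) = λ^2 - 8λ + 25 = 0.
Eigenvalues λ = 4 ± 3i (complex conjugate pair).
For λ=4+3i: an eigenvector is (-1,1) - i(0,-1) = (-1, 1 + i).
A real fundamental pair from Re and Im of e^((4+3i)t)v: X_1 = e^(4t)(cos(3t)·(-1,1) + sin(3t)·(0,-1)), X_2 = e^(4t)(sin(3t)·(-1,1) - cos(3t)·(0,-1)).
General solution: K_1X_1 + K_2X_2.

u(t) = -K_1e^(4t)cos(3t) - K_2e^(4t)sin(3t), v(t) = -K_1e^(4t)sin(3t) + K_1e^(4t)cos(3t) + K_2e^(4t)sin(3t) + K_2e^(4t)cos(3t)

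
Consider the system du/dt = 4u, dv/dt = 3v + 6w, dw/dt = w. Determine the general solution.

u(t) = c_1e^(4t), v(t) = 3c_2e^(t) + c_3e^(3t), w(t) = -c_2e^(t)

Coefficient matrix A = [[4, 0, 0], [0, 3, 6], [0, 0, 1]].
det(A - λI) = 0 gives eigenvalues λ = 4, 1, 3.
For λ=4: eigenvector (1,0,0).
For λ=1: eigenvector (0,3,-1).
For λ=3: eigenvector (0,1,0).
General solution: c_1e^(4t)(1,0,0) + c_2e^(t)(0,3,-1) + c_3e^(3t)(0,1,0).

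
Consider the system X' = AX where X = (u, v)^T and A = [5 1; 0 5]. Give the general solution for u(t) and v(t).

u(t) = K_1e^(5t) + K_2te^(5t) - 2K_2e^(5t), v(t) = K_2e^(5t)

Coefficient matrix A = [[5, 1], [0, 5]].
Characteristic polynomial det(A - λI) = λ^2 - 10λ + 25 = 0.
Single eigenvalue λ = 5 with algebraic multiplicity 2.
Eigenvector v = (1,0); generalized eigenvector w with (A-λI)w=v is (-2,1).
General solution: e^(5t)[K_1·v + K_2·(t·v + w)].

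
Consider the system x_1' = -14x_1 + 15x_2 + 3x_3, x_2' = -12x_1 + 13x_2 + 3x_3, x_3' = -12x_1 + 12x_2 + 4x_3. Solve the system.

Coefficient matrix A = [[-14, 15, 3], [-12, 13, 3], [-12, 12, 4]].
det(A - λI) = 0 gives eigenvalues λ = 4, -2, 1.
For λ=4: eigenvector (1,1,1).
For λ=-2: eigenvector (-3,-2,-2).
For λ=1: eigenvector (-1,-1,0).
General solution: C_1e^(4t)(1,1,1) + C_2e^(-2t)(-3,-2,-2) + C_3e^(t)(-1,-1,0).

x_1(t) = C_1e^(4t) - 3C_2e^(-2t) - C_3e^(t), x_2(t) = C_1e^(4t) - 2C_2e^(-2t) - C_3e^(t), x_3(t) = C_1e^(4t) - 2C_2e^(-2t)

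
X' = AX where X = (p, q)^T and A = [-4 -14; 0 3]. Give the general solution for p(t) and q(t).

p(t) = -2c_1e^(3t) + c_2e^(-4t), q(t) = c_1e^(3t)

Coefficient matrix A = [[-4, -14], [0, 3]].
Characteristic polynomial det(A - λI) = λ^2 + λ - 12 = 0.
Eigenvalues λ = 3, -4.
For λ=3: (A-λI) row 1 is [-7, -14], so an eigenvector is (-2, 1).
For λ=-4: (A-λI) row 1 is [0, -14], so an eigenvector is (1, 0).
General solution: c_1e^(3t)(-2,1) + c_2e^(-4t)(1,0).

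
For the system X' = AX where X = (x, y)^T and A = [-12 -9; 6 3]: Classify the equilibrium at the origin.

A = [[-12,-9],[6,3]]; det(A-λI) = λ^2 + 9λ + 18.
λ = -6, -3: both negative.

stable node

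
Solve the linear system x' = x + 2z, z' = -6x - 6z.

Coefficient matrix A = [[1, 2], [-6, -6]].
Characteristic polynomial det(A - λI) = λ^2 + 5λ + 6 = 0.
Eigenvalues λ = -3, -2.
For λ=-3: (A-λI) row 1 is [4, 2], so an eigenvector is (-1, 2).
For λ=-2: (A-λI) row 1 is [3, 2], so an eigenvector is (2, -3).
General solution: C_1e^(-3t)(-1,2) + C_2e^(-2t)(2,-3).

x(t) = -C_1e^(-3t) + 2C_2e^(-2t), z(t) = 2C_1e^(-3t) - 3C_2e^(-2t)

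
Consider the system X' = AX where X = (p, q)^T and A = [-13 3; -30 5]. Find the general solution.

p(t) = -K_1e^(-4t)cos(3t) - K_2e^(-4t)sin(3t), q(t) = K_1e^(-4t)sin(3t) - 3K_1e^(-4t)cos(3t) - 3K_2e^(-4t)sin(3t) - K_2e^(-4t)cos(3t)

Coefficient matrix A = [[-13, 3], [-30, 5]].
Characteristic polynomial det(A - λI) = λ^2 + 8λ + 25 = 0.
Eigenvalues λ = -4 ± 3i (complex conjugate pair).
For λ=-4+3i: an eigenvector is (-1,-3) - i(0,1) = (-1, -3 - i).
A real fundamental pair from Re and Im of e^((-4+3i)t)v: X_1 = e^(-4t)(cos(3t)·(-1,-3) + sin(3t)·(0,1)), X_2 = e^(-4t)(sin(3t)·(-1,-3) - cos(3t)·(0,1)).
General solution: K_1X_1 + K_2X_2.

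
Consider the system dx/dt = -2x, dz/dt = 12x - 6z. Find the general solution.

x(t) = -c_2e^(-2t), z(t) = c_1e^(-6t) - 3c_2e^(-2t)

Coefficient matrix A = [[-2, 0], [12, -6]].
Characteristic polynomial det(A - λI) = λ^2 + 8λ + 12 = 0.
Eigenvalues λ = -6, -2.
For λ=-6: (A-λI) row 1 is [4, 0], so an eigenvector is (0, 1).
For λ=-2: (A-λI) row 2 is [12, -4], so an eigenvector is (-1, -3).
General solution: c_1e^(-6t)(0,1) + c_2e^(-2t)(-1,-3).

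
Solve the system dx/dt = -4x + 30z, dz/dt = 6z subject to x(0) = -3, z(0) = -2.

x(t) = -6e^(6t) + 3e^(-4t), z(t) = -2e^(6t)

Coefficient matrix A = [[-4, 30], [0, 6]].
Characteristic polynomial det(A - λI) = λ^2 - 2λ - 24 = 0.
Eigenvalues λ = 6, -4.
For λ=6: (A-λI) row 1 is [-10, 30], so an eigenvector is (3, 1).
For λ=-4: (A-λI) row 1 is [0, 30], so an eigenvector is (-1, 0).
General solution: c_1e^(6t)(3,1) + c_2e^(-4t)(-1,0).
Applying x(0)=-3, z(0)=-2 gives c_1=-2, c_2=-3.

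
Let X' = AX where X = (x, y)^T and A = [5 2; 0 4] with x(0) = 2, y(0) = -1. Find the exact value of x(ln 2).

32

A = [[5,2],[0,4]]; eigenvalues λ = 4, 5.
Eigenvectors: (-2,1) for λ=4, (1,0) for λ=5.
From the initial condition, c_1 = -1, c_2 = 0.
x(ln 2) = (-1)(2^4)(-2) + (0)(2^5)(1) = 32.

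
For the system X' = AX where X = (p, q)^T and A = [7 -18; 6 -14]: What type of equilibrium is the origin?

A = [[7,-18],[6,-14]]; det(A-λI) = λ^2 + 7λ + 10.
λ = -5, -2: both negative.

stable node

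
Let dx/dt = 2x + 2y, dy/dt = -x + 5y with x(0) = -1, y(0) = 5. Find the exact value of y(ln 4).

A = [[2,2],[-1,5]]; eigenvalues λ = 3, 4.
Eigenvectors: (2,1) for λ=3, (1,1) for λ=4.
From the initial condition, c_1 = -6, c_2 = 11.
y(ln 4) = (-6)(4^3)(1) + (11)(4^4)(1) = 2432.

2432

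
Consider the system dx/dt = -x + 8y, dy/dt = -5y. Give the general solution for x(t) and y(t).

Coefficient matrix A = [[-1, 8], [0, -5]].
Characteristic polynomial det(A - λI) = λ^2 + 6λ + 5 = 0.
Eigenvalues λ = -5, -1.
For λ=-5: (A-λI) row 1 is [4, 8], so an eigenvector is (-2, 1).
For λ=-1: (A-λI) row 1 is [0, 8], so an eigenvector is (1, 0).
General solution: C_1e^(-5t)(-2,1) + C_2e^(-t)(1,0).

x(t) = -2C_1e^(-5t) + C_2e^(-t), y(t) = C_1e^(-5t)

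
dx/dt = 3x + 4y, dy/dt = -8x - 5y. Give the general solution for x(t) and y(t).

Coefficient matrix A = [[3, 4], [-8, -5]].
Characteristic polynomial det(A - λI) = λ^2 + 2λ + 17 = 0.
Eigenvalues λ = -1 ± 4i (complex conjugate pair).
For λ=-1+4i: an eigenvector is (-1,1) - i(0,1) = (-1, 1 - i).
A real fundamental pair from Re and Im of e^((-1+4i)t)v: X_1 = e^(-t)(cos(4t)·(-1,1) + sin(4t)·(0,1)), X_2 = e^(-t)(sin(4t)·(-1,1) - cos(4t)·(0,1)).
General solution: c_1X_1 + c_2X_2.

x(t) = -c_1e^(-t)cos(4t) - c_2e^(-t)sin(4t), y(t) = c_1e^(-t)sin(4t) + c_1e^(-t)cos(4t) + c_2e^(-t)sin(4t) - c_2e^(-t)cos(4t)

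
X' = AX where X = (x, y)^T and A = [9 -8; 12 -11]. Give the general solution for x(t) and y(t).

Coefficient matrix A = [[9, -8], [12, -11]].
Characteristic polynomial det(A - λI) = λ^2 + 2λ - 3 = 0.
Eigenvalues λ = -3, 1.
For λ=-3: (A-λI) row 1 is [12, -8], so an eigenvector is (-2, -3).
For λ=1: (A-λI) row 1 is [8, -8], so an eigenvector is (-1, -1).
General solution: c_1e^(-3t)(-2,-3) + c_2e^(t)(-1,-1).

x(t) = -2c_1e^(-3t) - c_2e^(t), y(t) = -3c_1e^(-3t) - c_2e^(t)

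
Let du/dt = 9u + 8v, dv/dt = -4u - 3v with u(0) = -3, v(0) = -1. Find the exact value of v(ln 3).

957

A = [[9,8],[-4,-3]]; eigenvalues λ = 5, 1.
Eigenvectors: (-2,1) for λ=5, (1,-1) for λ=1.
From the initial condition, c_1 = 4, c_2 = 5.
v(ln 3) = (4)(3^5)(1) + (5)(3^1)(-1) = 957.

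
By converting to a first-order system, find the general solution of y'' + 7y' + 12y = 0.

y(t) = c_1e^(-4t) + c_2e^(-3t)

Let x_1 = y, x_2 = y'. Then x_1' = x_2 and x_2' = -12x_1 - 7x_2.
A = [[0,1],[-12,-7]]; det(A-λI) = λ^2 + 7λ + 12.
Eigenvalues λ = -4, -3 with eigenvectors (1,-4), (1,-3).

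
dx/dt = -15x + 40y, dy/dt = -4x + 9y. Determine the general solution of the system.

Coefficient matrix A = [[-15, 40], [-4, 9]].
Characteristic polynomial det(A - λI) = λ^2 + 6λ + 25 = 0.
Eigenvalues λ = -3 ± 4i (complex conjugate pair).
For λ=-3+4i: an eigenvector is (3,1) - i(1,0) = (3 - i, 1).
A real fundamental pair from Re and Im of e^((-3+4i)t)v: X_1 = e^(-3t)(cos(4t)·(3,1) + sin(4t)·(1,0)), X_2 = e^(-3t)(sin(4t)·(3,1) - cos(4t)·(1,0)).
General solution: C_1X_1 + C_2X_2.

x(t) = C_1e^(-3t)sin(4t) + 3C_1e^(-3t)cos(4t) + 3C_2e^(-3t)sin(4t) - C_2e^(-3t)cos(4t), y(t) = C_1e^(-3t)cos(4t) + C_2e^(-3t)sin(4t)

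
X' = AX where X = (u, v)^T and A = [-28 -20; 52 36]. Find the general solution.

Coefficient matrix A = [[-28, -20], [52, 36]].
Characteristic polynomial det(A - λI) = λ^2 - 8λ + 32 = 0.
Eigenvalues λ = 4 ± 4i (complex conjugate pair).
For λ=4+4i: an eigenvector is (-1,2) - i(-2,3) = (-1 + 2i, 2 - 3i).
A real fundamental pair from Re and Im of e^((4+4i)t)v: X_1 = e^(4t)(cos(4t)·(-1,2) + sin(4t)·(-2,3)), X_2 = e^(4t)(sin(4t)·(-1,2) - cos(4t)·(-2,3)).
General solution: c_1X_1 + c_2X_2.

u(t) = -2c_1e^(4t)sin(4t) - c_1e^(4t)cos(4t) - c_2e^(4t)sin(4t) + 2c_2e^(4t)cos(4t), v(t) = 3c_1e^(4t)sin(4t) + 2c_1e^(4t)cos(4t) + 2c_2e^(4t)sin(4t) - 3c_2e^(4t)cos(4t)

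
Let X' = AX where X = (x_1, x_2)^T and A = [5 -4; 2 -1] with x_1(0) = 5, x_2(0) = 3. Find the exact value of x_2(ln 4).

132

A = [[5,-4],[2,-1]]; eigenvalues λ = 3, 1.
Eigenvectors: (-2,-1) for λ=3, (-1,-1) for λ=1.
From the initial condition, c_1 = -2, c_2 = -1.
x_2(ln 4) = (-2)(4^3)(-1) + (-1)(4^1)(-1) = 132.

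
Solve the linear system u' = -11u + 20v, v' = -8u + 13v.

u(t) = -C_1e^(t)sin(4t) + 2C_1e^(t)cos(4t) + 2C_2e^(t)sin(4t) + C_2e^(t)cos(4t), v(t) = -C_1e^(t)sin(4t) + C_1e^(t)cos(4t) + C_2e^(t)sin(4t) + C_2e^(t)cos(4t)

Coefficient matrix A = [[-11, 20], [-8, 13]].
Characteristic polynomial det(A - λI) = λ^2 - 2λ + 17 = 0.
Eigenvalues λ = 1 ± 4i (complex conjugate pair).
For λ=1+4i: an eigenvector is (2,1) - i(-1,-1) = (2 + i, 1 + i).
A real fundamental pair from Re and Im of e^((1+4i)t)v: X_1 = e^(t)(cos(4t)·(2,1) + sin(4t)·(-1,-1)), X_2 = e^(t)(sin(4t)·(2,1) - cos(4t)·(-1,-1)).
General solution: C_1X_1 + C_2X_2.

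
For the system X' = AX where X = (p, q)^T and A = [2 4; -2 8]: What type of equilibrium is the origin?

unstable node

A = [[2,4],[-2,8]]; det(A-λI) = λ^2 - 10λ + 24.
λ = 4, 6: both positive.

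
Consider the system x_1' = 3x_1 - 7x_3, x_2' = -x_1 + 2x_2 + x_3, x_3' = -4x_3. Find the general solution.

Coefficient matrix A = [[3, 0, -7], [-1, 2, 1], [0, 0, -4]].
det(A - λI) = 0 gives eigenvalues λ = -4, 2, 3.
For λ=-4: eigenvector (1,0,1).
For λ=2: eigenvector (0,1,0).
For λ=3: eigenvector (1,-1,0).
General solution: K_1e^(-4t)(1,0,1) + K_2e^(2t)(0,1,0) + K_3e^(3t)(1,-1,0).

x_1(t) = K_1e^(-4t) + K_3e^(3t), x_2(t) = K_2e^(2t) - K_3e^(3t), x_3(t) = K_1e^(-4t)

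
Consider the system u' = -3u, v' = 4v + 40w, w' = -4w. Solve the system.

Coefficient matrix A = [[-3, 0, 0], [0, 4, 40], [0, 0, -4]].
det(A - λI) = 0 gives eigenvalues λ = 4, -3, -4.
For λ=4: eigenvector (0,1,0).
For λ=-3: eigenvector (1,0,0).
For λ=-4: eigenvector (0,-5,1).
General solution: c_1e^(4t)(0,1,0) + c_2e^(-3t)(1,0,0) + c_3e^(-4t)(0,-5,1).

u(t) = c_2e^(-3t), v(t) = c_1e^(4t) - 5c_3e^(-4t), w(t) = c_3e^(-4t)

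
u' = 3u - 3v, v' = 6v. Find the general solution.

Coefficient matrix A = [[3, -3], [0, 6]].
Characteristic polynomial det(A - λI) = λ^2 - 9λ + 18 = 0.
Eigenvalues λ = 6, 3.
For λ=6: (A-λI) row 1 is [-3, -3], so an eigenvector is (-1, 1).
For λ=3: (A-λI) row 1 is [0, -3], so an eigenvector is (-1, 0).
General solution: K_1e^(6t)(-1,1) + K_2e^(3t)(-1,0).

u(t) = -K_1e^(6t) - K_2e^(3t), v(t) = K_1e^(6t)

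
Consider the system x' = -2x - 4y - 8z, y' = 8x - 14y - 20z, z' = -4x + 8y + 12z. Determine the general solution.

Coefficient matrix A = [[-2, -4, -8], [8, -14, -20], [-4, 8, 12]].
det(A - λI) = 0 gives eigenvalues λ = -2, 2, -4.
For λ=-2: eigenvector (1,4,-2).
For λ=2: eigenvector (-1,-3,2).
For λ=-4: eigenvector (0,-2,1).
General solution: C_1e^(-2t)(1,4,-2) + C_2e^(2t)(-1,-3,2) + C_3e^(-4t)(0,-2,1).

x(t) = C_1e^(-2t) - C_2e^(2t), y(t) = 4C_1e^(-2t) - 3C_2e^(2t) - 2C_3e^(-4t), z(t) = -2C_1e^(-2t) + 2C_2e^(2t) + C_3e^(-4t)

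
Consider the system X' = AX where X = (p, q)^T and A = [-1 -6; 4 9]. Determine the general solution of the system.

p(t) = -c_1e^(5t) + 3c_2e^(3t), q(t) = c_1e^(5t) - 2c_2e^(3t)

Coefficient matrix A = [[-1, -6], [4, 9]].
Characteristic polynomial det(A - λI) = λ^2 - 8λ + 15 = 0.
Eigenvalues λ = 5, 3.
For λ=5: (A-λI) row 1 is [-6, -6], so an eigenvector is (-1, 1).
For λ=3: (A-λI) row 1 is [-4, -6], so an eigenvector is (3, -2).
General solution: c_1e^(5t)(-1,1) + c_2e^(3t)(3,-2).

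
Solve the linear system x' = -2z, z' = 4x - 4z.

x(t) = -C_1e^(-2t)sin(2t) + C_2e^(-2t)cos(2t), z(t) = -C_1e^(-2t)sin(2t) + C_1e^(-2t)cos(2t) + C_2e^(-2t)sin(2t) + C_2e^(-2t)cos(2t)

Coefficient matrix A = [[0, -2], [4, -4]].
Characteristic polynomial det(A - λI) = λ^2 + 4λ + 8 = 0.
Eigenvalues λ = -2 ± 2i (complex conjugate pair).
For λ=-2+2i: an eigenvector is (0,1) - i(-1,-1) = (0 + i, 1 + i).
A real fundamental pair from Re and Im of e^((-2+2i)t)v: X_1 = e^(-2t)(cos(2t)·(0,1) + sin(2t)·(-1,-1)), X_2 = e^(-2t)(sin(2t)·(0,1) - cos(2t)·(-1,-1)).
General solution: C_1X_1 + C_2X_2.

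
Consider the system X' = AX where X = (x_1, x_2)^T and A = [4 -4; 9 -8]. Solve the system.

x_1(t) = 2C_1e^(-2t) + 2C_2te^(-2t) - C_2e^(-2t), x_2(t) = 3C_1e^(-2t) + 3C_2te^(-2t) - 2C_2e^(-2t)

Coefficient matrix A = [[4, -4], [9, -8]].
Characteristic polynomial det(A - λI) = λ^2 + 4λ + 4 = 0.
Single eigenvalue λ = -2 with algebraic multiplicity 2.
Eigenvector v = (2,3); generalized eigenvector w with (A-λI)w=v is (-1,-2).
General solution: e^(-2t)[C_1·v + C_2·(t·v + w)].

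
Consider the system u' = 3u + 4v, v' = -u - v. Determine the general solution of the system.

u(t) = 2K_1e^(t) + 2K_2te^(t) - K_2e^(t), v(t) = -K_1e^(t) - K_2te^(t) + K_2e^(t)

Coefficient matrix A = [[3, 4], [-1, -1]].
Characteristic polynomial det(A - λI) = λ^2 - 2λ + 1 = 0.
Single eigenvalue λ = 1 with algebraic multiplicity 2.
Eigenvector v = (2,-1); generalized eigenvector w with (A-λI)w=v is (-1,1).
General solution: e^(t)[K_1·v + K_2·(t·v + w)].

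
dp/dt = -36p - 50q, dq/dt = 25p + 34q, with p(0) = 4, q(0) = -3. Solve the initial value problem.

Coefficient matrix A = [[-36, -50], [25, 34]].
Characteristic polynomial det(A - λI) = λ^2 + 2λ + 26 = 0.
Eigenvalues λ = -1 ± 5i (complex conjugate pair).
For λ=-1+5i: an eigenvector is (1,-1) - i(3,-2) = (1 - 3i, -1 + 2i).
A real fundamental pair from Re and Im of e^((-1+5i)t)v: X_1 = e^(-t)(cos(5t)·(1,-1) + sin(5t)·(3,-2)), X_2 = e^(-t)(sin(5t)·(1,-1) - cos(5t)·(3,-2)).
General solution: K_1X_1 + K_2X_2.
Applying p(0)=4, q(0)=-3 gives K_1=1, K_2=-1.

p(t) = 2e^(-t)sin(5t) + 4e^(-t)cos(5t), q(t) = -e^(-t)sin(5t) - 3e^(-t)cos(5t)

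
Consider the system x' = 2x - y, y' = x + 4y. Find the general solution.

x(t) = C_1e^(3t) + C_2te^(3t), y(t) = -C_1e^(3t) - C_2te^(3t) - C_2e^(3t)

Coefficient matrix A = [[2, -1], [1, 4]].
Characteristic polynomial det(A - λI) = λ^2 - 6λ + 9 = 0.
Single eigenvalue λ = 3 with algebraic multiplicity 2.
Eigenvector v = (1,-1); generalized eigenvector w with (A-λI)w=v is (0,-1).
General solution: e^(3t)[C_1·v + C_2·(t·v + w)].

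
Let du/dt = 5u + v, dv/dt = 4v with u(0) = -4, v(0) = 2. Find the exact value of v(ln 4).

A = [[5,1],[0,4]]; eigenvalues λ = 4, 5.
Eigenvectors: (1,-1) for λ=4, (1,0) for λ=5.
From the initial condition, c_1 = -2, c_2 = -2.
v(ln 4) = (-2)(4^4)(-1) + (-2)(4^5)(0) = 512.

512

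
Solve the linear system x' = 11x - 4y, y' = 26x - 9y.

x(t) = -C_1e^(t)sin(2t) + C_1e^(t)cos(2t) + C_2e^(t)sin(2t) + C_2e^(t)cos(2t), y(t) = -2C_1e^(t)sin(2t) + 3C_1e^(t)cos(2t) + 3C_2e^(t)sin(2t) + 2C_2e^(t)cos(2t)

Coefficient matrix A = [[11, -4], [26, -9]].
Characteristic polynomial det(A - λI) = λ^2 - 2λ + 5 = 0.
Eigenvalues λ = 1 ± 2i (complex conjugate pair).
For λ=1+2i: an eigenvector is (1,3) - i(-1,-2) = (1 + i, 3 + 2i).
A real fundamental pair from Re and Im of e^((1+2i)t)v: X_1 = e^(t)(cos(2t)·(1,3) + sin(2t)·(-1,-2)), X_2 = e^(t)(sin(2t)·(1,3) - cos(2t)·(-1,-2)).
General solution: C_1X_1 + C_2X_2.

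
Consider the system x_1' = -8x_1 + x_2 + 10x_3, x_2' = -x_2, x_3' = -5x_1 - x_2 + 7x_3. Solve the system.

x_1(t) = 2C_1e^(-3t) + 3C_2e^(-t) + C_3e^(2t), x_2(t) = C_2e^(-t), x_3(t) = C_1e^(-3t) + 2C_2e^(-t) + C_3e^(2t)

Coefficient matrix A = [[-8, 1, 10], [0, -1, 0], [-5, -1, 7]].
det(A - λI) = 0 gives eigenvalues λ = -3, -1, 2.
For λ=-3: eigenvector (2,0,1).
For λ=-1: eigenvector (3,1,2).
For λ=2: eigenvector (1,0,1).
General solution: C_1e^(-3t)(2,0,1) + C_2e^(-t)(3,1,2) + C_3e^(2t)(1,0,1).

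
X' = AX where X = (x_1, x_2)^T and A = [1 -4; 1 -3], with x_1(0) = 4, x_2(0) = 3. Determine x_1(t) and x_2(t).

x_1(t) = -4te^(-t) + 4e^(-t), x_2(t) = -2te^(-t) + 3e^(-t)

Coefficient matrix A = [[1, -4], [1, -3]].
Characteristic polynomial det(A - λI) = λ^2 + 2λ + 1 = 0.
Single eigenvalue λ = -1 with algebraic multiplicity 2.
Eigenvector v = (2,1); generalized eigenvector w with (A-λI)w=v is (-3,-2).
General solution: e^(-t)[C_1·v + C_2·(t·v + w)].
Applying x_1(0)=4, x_2(0)=3 gives C_1=-1, C_2=-2.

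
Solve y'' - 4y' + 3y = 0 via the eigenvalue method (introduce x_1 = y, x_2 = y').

Let x_1 = y, x_2 = y'. Then x_1' = x_2 and x_2' = -3x_1 + 4x_2.
A = [[0,1],[-3,4]]; det(A-λI) = λ^2 - 4λ + 3.
Eigenvalues λ = 3, 1 with eigenvectors (1,3), (1,1).

y(t) = c_1e^(3t) + c_2e^(t)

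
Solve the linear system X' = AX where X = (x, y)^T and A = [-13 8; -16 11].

Coefficient matrix A = [[-13, 8], [-16, 11]].
Characteristic polynomial det(A - λI) = λ^2 + 2λ - 15 = 0.
Eigenvalues λ = -5, 3.
For λ=-5: (A-λI) row 1 is [-8, 8], so an eigenvector is (1, 1).
For λ=3: (A-λI) row 1 is [-16, 8], so an eigenvector is (1, 2).
General solution: C_1e^(-5t)(1,1) + C_2e^(3t)(1,2).

x(t) = C_1e^(-5t) + C_2e^(3t), y(t) = C_1e^(-5t) + 2C_2e^(3t)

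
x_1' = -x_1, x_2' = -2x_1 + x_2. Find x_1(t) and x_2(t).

x_1(t) = C_2e^(-t), x_2(t) = -C_1e^(t) + C_2e^(-t)

Coefficient matrix A = [[-1, 0], [-2, 1]].
Characteristic polynomial det(A - λI) = λ^2 - 1 = 0.
Eigenvalues λ = 1, -1.
For λ=1: (A-λI) row 1 is [-2, 0], so an eigenvector is (0, -1).
For λ=-1: (A-λI) row 2 is [-2, 2], so an eigenvector is (1, 1).
General solution: C_1e^(t)(0,-1) + C_2e^(-t)(1,1).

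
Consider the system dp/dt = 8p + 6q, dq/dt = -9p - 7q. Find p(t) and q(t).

Coefficient matrix A = [[8, 6], [-9, -7]].
Characteristic polynomial det(A - λI) = λ^2 - λ - 2 = 0.
Eigenvalues λ = -1, 2.
For λ=-1: (A-λI) row 1 is [9, 6], so an eigenvector is (-2, 3).
For λ=2: (A-λI) row 1 is [6, 6], so an eigenvector is (1, -1).
General solution: K_1e^(-t)(-2,3) + K_2e^(2t)(1,-1).

p(t) = -2K_1e^(-t) + K_2e^(2t), q(t) = 3K_1e^(-t) - K_2e^(2t)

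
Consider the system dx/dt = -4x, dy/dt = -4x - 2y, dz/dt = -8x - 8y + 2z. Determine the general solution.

Coefficient matrix A = [[-4, 0, 0], [-4, -2, 0], [-8, -8, 2]].
det(A - λI) = 0 gives eigenvalues λ = -4, -2, 2.
For λ=-4: eigenvector (1,2,4).
For λ=-2: eigenvector (0,1,2).
For λ=2: eigenvector (0,0,1).
General solution: C_1e^(-4t)(1,2,4) + C_2e^(-2t)(0,1,2) + C_3e^(2t)(0,0,1).

x(t) = C_1e^(-4t), y(t) = 2C_1e^(-4t) + C_2e^(-2t), z(t) = 4C_1e^(-4t) + 2C_2e^(-2t) + C_3e^(2t)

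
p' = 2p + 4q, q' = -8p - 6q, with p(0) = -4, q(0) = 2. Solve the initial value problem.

p(t) = -2e^(-2t)sin(4t) - 4e^(-2t)cos(4t), q(t) = 6e^(-2t)sin(4t) + 2e^(-2t)cos(4t)

Coefficient matrix A = [[2, 4], [-8, -6]].
Characteristic polynomial det(A - λI) = λ^2 + 4λ + 20 = 0.
Eigenvalues λ = -2 ± 4i (complex conjugate pair).
For λ=-2+4i: an eigenvector is (0,-1) - i(-1,1) = (0 + i, -1 - i).
A real fundamental pair from Re and Im of e^((-2+4i)t)v: X_1 = e^(-2t)(cos(4t)·(0,-1) + sin(4t)·(-1,1)), X_2 = e^(-2t)(sin(4t)·(0,-1) - cos(4t)·(-1,1)).
General solution: c_1X_1 + c_2X_2.
Applying p(0)=-4, q(0)=2 gives c_1=2, c_2=-4.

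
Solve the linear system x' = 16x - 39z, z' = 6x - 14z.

Coefficient matrix A = [[16, -39], [6, -14]].
Characteristic polynomial det(A - λI) = λ^2 - 2λ + 10 = 0.
Eigenvalues λ = 1 ± 3i (complex conjugate pair).
For λ=1+3i: an eigenvector is (2,1) - i(-3,-1) = (2 + 3i, 1 + i).
A real fundamental pair from Re and Im of e^((1+3i)t)v: X_1 = e^(t)(cos(3t)·(2,1) + sin(3t)·(-3,-1)), X_2 = e^(t)(sin(3t)·(2,1) - cos(3t)·(-3,-1)).
General solution: c_1X_1 + c_2X_2.

x(t) = -3c_1e^(t)sin(3t) + 2c_1e^(t)cos(3t) + 2c_2e^(t)sin(3t) + 3c_2e^(t)cos(3t), z(t) = -c_1e^(t)sin(3t) + c_1e^(t)cos(3t) + c_2e^(t)sin(3t) + c_2e^(t)cos(3t)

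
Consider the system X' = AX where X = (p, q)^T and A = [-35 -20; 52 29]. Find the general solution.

Coefficient matrix A = [[-35, -20], [52, 29]].
Characteristic polynomial det(A - λI) = λ^2 + 6λ + 25 = 0.
Eigenvalues λ = -3 ± 4i (complex conjugate pair).
For λ=-3+4i: an eigenvector is (1,-2) - i(2,-3) = (1 - 2i, -2 + 3i).
A real fundamental pair from Re and Im of e^((-3+4i)t)v: X_1 = e^(-3t)(cos(4t)·(1,-2) + sin(4t)·(2,-3)), X_2 = e^(-3t)(sin(4t)·(1,-2) - cos(4t)·(2,-3)).
General solution: c_1X_1 + c_2X_2.

p(t) = 2c_1e^(-3t)sin(4t) + c_1e^(-3t)cos(4t) + c_2e^(-3t)sin(4t) - 2c_2e^(-3t)cos(4t), q(t) = -3c_1e^(-3t)sin(4t) - 2c_1e^(-3t)cos(4t) - 2c_2e^(-3t)sin(4t) + 3c_2e^(-3t)cos(4t)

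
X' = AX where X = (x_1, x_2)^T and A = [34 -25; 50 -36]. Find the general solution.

Coefficient matrix A = [[34, -25], [50, -36]].
Characteristic polynomial det(A - λI) = λ^2 + 2λ + 26 = 0.
Eigenvalues λ = -1 ± 5i (complex conjugate pair).
For λ=-1+5i: an eigenvector is (1,1) - i(2,3) = (1 - 2i, 1 - 3i).
A real fundamental pair from Re and Im of e^((-1+5i)t)v: X_1 = e^(-t)(cos(5t)·(1,1) + sin(5t)·(2,3)), X_2 = e^(-t)(sin(5t)·(1,1) - cos(5t)·(2,3)).
General solution: K_1X_1 + K_2X_2.

x_1(t) = 2K_1e^(-t)sin(5t) + K_1e^(-t)cos(5t) + K_2e^(-t)sin(5t) - 2K_2e^(-t)cos(5t), x_2(t) = 3K_1e^(-t)sin(5t) + K_1e^(-t)cos(5t) + K_2e^(-t)sin(5t) - 3K_2e^(-t)cos(5t)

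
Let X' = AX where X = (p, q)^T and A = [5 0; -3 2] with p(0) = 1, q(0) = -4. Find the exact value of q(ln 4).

-1072

A = [[5,0],[-3,2]]; eigenvalues λ = 2, 5.
Eigenvectors: (0,1) for λ=2, (-1,1) for λ=5.
From the initial condition, c_1 = -3, c_2 = -1.
q(ln 4) = (-3)(4^2)(1) + (-1)(4^5)(1) = -1072.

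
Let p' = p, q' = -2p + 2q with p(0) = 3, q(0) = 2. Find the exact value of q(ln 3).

A = [[1,0],[-2,2]]; eigenvalues λ = 1, 2.
Eigenvectors: (-1,-2) for λ=1, (0,1) for λ=2.
From the initial condition, c_1 = -3, c_2 = -4.
q(ln 3) = (-3)(3^1)(-2) + (-4)(3^2)(1) = -18.

-18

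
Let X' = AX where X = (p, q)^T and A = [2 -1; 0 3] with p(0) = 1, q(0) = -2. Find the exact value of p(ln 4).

A = [[2,-1],[0,3]]; eigenvalues λ = 2, 3.
Eigenvectors: (-1,0) for λ=2, (-1,1) for λ=3.
From the initial condition, c_1 = 1, c_2 = -2.
p(ln 4) = (1)(4^2)(-1) + (-2)(4^3)(-1) = 112.

112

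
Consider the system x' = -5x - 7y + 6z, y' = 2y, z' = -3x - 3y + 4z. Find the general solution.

Coefficient matrix A = [[-5, -7, 6], [0, 2, 0], [-3, -3, 4]].
det(A - λI) = 0 gives eigenvalues λ = 1, 2, -2.
For λ=1: eigenvector (1,0,1).
For λ=2: eigenvector (-1,1,0).
For λ=-2: eigenvector (-2,0,-1).
General solution: c_1e^(t)(1,0,1) + c_2e^(2t)(-1,1,0) + c_3e^(-2t)(-2,0,-1).

x(t) = c_1e^(t) - c_2e^(2t) - 2c_3e^(-2t), y(t) = c_2e^(2t), z(t) = c_1e^(t) - c_3e^(-2t)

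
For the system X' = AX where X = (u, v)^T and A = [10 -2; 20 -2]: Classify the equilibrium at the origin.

A = [[10,-2],[20,-2]]; det(A-λI) = λ^2 - 8λ + 20.
λ = 4 ± 2i: positive real part.

unstable spiral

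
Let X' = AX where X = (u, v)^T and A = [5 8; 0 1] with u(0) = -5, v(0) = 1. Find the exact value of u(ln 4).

-3080

A = [[5,8],[0,1]]; eigenvalues λ = 5, 1.
Eigenvectors: (-1,0) for λ=5, (-2,1) for λ=1.
From the initial condition, c_1 = 3, c_2 = 1.
u(ln 4) = (3)(4^5)(-1) + (1)(4^1)(-2) = -3080.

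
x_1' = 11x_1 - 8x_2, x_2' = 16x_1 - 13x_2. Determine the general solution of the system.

Coefficient matrix A = [[11, -8], [16, -13]].
Characteristic polynomial det(A - λI) = λ^2 + 2λ - 15 = 0.
Eigenvalues λ = 3, -5.
For λ=3: (A-λI) row 1 is [8, -8], so an eigenvector is (1, 1).
For λ=-5: (A-λI) row 1 is [16, -8], so an eigenvector is (-1, -2).
General solution: C_1e^(3t)(1,1) + C_2e^(-5t)(-1,-2).

x_1(t) = C_1e^(3t) - C_2e^(-5t), x_2(t) = C_1e^(3t) - 2C_2e^(-5t)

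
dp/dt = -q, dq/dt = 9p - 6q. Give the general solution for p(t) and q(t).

p(t) = -K_1e^(-3t) - K_2te^(-3t) - K_2e^(-3t), q(t) = -3K_1e^(-3t) - 3K_2te^(-3t) - 2K_2e^(-3t)

Coefficient matrix A = [[0, -1], [9, -6]].
Characteristic polynomial det(A - λI) = λ^2 + 6λ + 9 = 0.
Single eigenvalue λ = -3 with algebraic multiplicity 2.
Eigenvector v = (-1,-3); generalized eigenvector w with (A-λI)w=v is (-1,-2).
General solution: e^(-3t)[K_1·v + K_2·(t·v + w)].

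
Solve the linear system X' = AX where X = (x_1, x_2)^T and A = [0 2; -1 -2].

x_1(t) = -K_1e^(-t)sin(t) - K_1e^(-t)cos(t) - K_2e^(-t)sin(t) + K_2e^(-t)cos(t), x_2(t) = K_1e^(-t)sin(t) - K_2e^(-t)cos(t)

Coefficient matrix A = [[0, 2], [-1, -2]].
Characteristic polynomial det(A - λI) = λ^2 + 2λ + 2 = 0.
Eigenvalues λ = -1 ± i (complex conjugate pair).
For λ=-1+i: an eigenvector is (-1,0) - i(-1,1) = (-1 + i, 0 - i).
A real fundamental pair from Re and Im of e^((-1+i)t)v: X_1 = e^(-t)(cos(t)·(-1,0) + sin(t)·(-1,1)), X_2 = e^(-t)(sin(t)·(-1,0) - cos(t)·(-1,1)).
General solution: K_1X_1 + K_2X_2.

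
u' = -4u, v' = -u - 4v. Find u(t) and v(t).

Coefficient matrix A = [[-4, 0], [-1, -4]].
Characteristic polynomial det(A - λI) = λ^2 + 8λ + 16 = 0.
Single eigenvalue λ = -4 with algebraic multiplicity 2.
Eigenvector v = (0,-1); generalized eigenvector w with (A-λI)w=v is (1,0).
General solution: e^(-4t)[C_1·v + C_2·(t·v + w)].

u(t) = C_2e^(-4t), v(t) = -C_1e^(-4t) - C_2te^(-4t)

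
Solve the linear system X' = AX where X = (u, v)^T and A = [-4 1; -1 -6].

u(t) = -C_1e^(-5t) - C_2te^(-5t) + 2C_2e^(-5t), v(t) = C_1e^(-5t) + C_2te^(-5t) - 3C_2e^(-5t)

Coefficient matrix A = [[-4, 1], [-1, -6]].
Characteristic polynomial det(A - λI) = λ^2 + 10λ + 25 = 0.
Single eigenvalue λ = -5 with algebraic multiplicity 2.
Eigenvector v = (-1,1); generalized eigenvector w with (A-λI)w=v is (2,-3).
General solution: e^(-5t)[C_1·v + C_2·(t·v + w)].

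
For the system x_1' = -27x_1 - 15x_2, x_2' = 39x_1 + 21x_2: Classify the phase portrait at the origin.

stable spiral

A = [[-27,-15],[39,21]]; det(A-λI) = λ^2 + 6λ + 18.
λ = -3 ± 3i: negative real part.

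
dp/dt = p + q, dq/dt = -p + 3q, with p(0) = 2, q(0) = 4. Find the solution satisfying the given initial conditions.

p(t) = 2te^(2t) + 2e^(2t), q(t) = 2te^(2t) + 4e^(2t)

Coefficient matrix A = [[1, 1], [-1, 3]].
Characteristic polynomial det(A - λI) = λ^2 - 4λ + 4 = 0.
Single eigenvalue λ = 2 with algebraic multiplicity 2.
Eigenvector v = (-1,-1); generalized eigenvector w with (A-λI)w=v is (1,0).
General solution: e^(2t)[c_1·v + c_2·(t·v + w)].
Applying p(0)=2, q(0)=4 gives c_1=-4, c_2=-2.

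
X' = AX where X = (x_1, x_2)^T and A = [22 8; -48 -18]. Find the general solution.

Coefficient matrix A = [[22, 8], [-48, -18]].
Characteristic polynomial det(A - λI) = λ^2 - 4λ - 12 = 0.
Eigenvalues λ = 6, -2.
For λ=6: (A-λI) row 1 is [16, 8], so an eigenvector is (1, -2).
For λ=-2: (A-λI) row 1 is [24, 8], so an eigenvector is (1, -3).
General solution: K_1e^(6t)(1,-2) + K_2e^(-2t)(1,-3).

x_1(t) = K_1e^(6t) + K_2e^(-2t), x_2(t) = -2K_1e^(6t) - 3K_2e^(-2t)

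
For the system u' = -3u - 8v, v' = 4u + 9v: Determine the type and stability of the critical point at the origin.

A = [[-3,-8],[4,9]]; det(A-λI) = λ^2 - 6λ + 5.
λ = 5, 1: both positive.

unstable node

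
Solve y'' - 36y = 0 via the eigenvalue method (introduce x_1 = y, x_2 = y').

y(t) = C_1e^(6t) + C_2e^(-6t)

Let x_1 = y, x_2 = y'. Then x_1' = x_2 and x_2' = 36x_1.
A = [[0,1],[36,0]]; det(A-λI) = λ^2 - 36.
Eigenvalues λ = 6, -6 with eigenvectors (1,6), (1,-6).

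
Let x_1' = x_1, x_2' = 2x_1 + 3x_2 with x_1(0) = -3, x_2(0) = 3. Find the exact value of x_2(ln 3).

A = [[1,0],[2,3]]; eigenvalues λ = 3, 1.
Eigenvectors: (0,1) for λ=3, (-1,1) for λ=1.
From the initial condition, c_1 = 0, c_2 = 3.
x_2(ln 3) = (0)(3^3)(1) + (3)(3^1)(1) = 9.

9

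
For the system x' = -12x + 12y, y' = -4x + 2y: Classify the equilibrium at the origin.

stable node

A = [[-12,12],[-4,2]]; det(A-λI) = λ^2 + 10λ + 24.
λ = -6, -4: both negative.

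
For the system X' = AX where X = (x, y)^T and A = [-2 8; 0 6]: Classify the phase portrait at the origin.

saddle

A = [[-2,8],[0,6]]; det(A-λI) = λ^2 - 4λ - 12.
λ = 6, -2: opposite signs.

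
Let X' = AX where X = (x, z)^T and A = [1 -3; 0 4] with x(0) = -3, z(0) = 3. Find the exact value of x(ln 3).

A = [[1,-3],[0,4]]; eigenvalues λ = 4, 1.
Eigenvectors: (1,-1) for λ=4, (-1,0) for λ=1.
From the initial condition, c_1 = -3, c_2 = 0.
x(ln 3) = (-3)(3^4)(1) + (0)(3^1)(-1) = -243.

-243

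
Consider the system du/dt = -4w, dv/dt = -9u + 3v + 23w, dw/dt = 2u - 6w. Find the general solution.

Coefficient matrix A = [[0, 0, -4], [-9, 3, 23], [2, 0, -6]].
det(A - λI) = 0 gives eigenvalues λ = -4, 3, -2.
For λ=-4: eigenvector (1,-2,1).
For λ=3: eigenvector (0,1,0).
For λ=-2: eigenvector (-2,1,-1).
General solution: K_1e^(-4t)(1,-2,1) + K_2e^(3t)(0,1,0) + K_3e^(-2t)(-2,1,-1).

u(t) = K_1e^(-4t) - 2K_3e^(-2t), v(t) = -2K_1e^(-4t) + K_2e^(3t) + K_3e^(-2t), w(t) = K_1e^(-4t) - K_3e^(-2t)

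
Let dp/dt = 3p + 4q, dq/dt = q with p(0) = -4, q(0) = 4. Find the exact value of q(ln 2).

A = [[3,4],[0,1]]; eigenvalues λ = 1, 3.
Eigenvectors: (2,-1) for λ=1, (-1,0) for λ=3.
From the initial condition, c_1 = -4, c_2 = -4.
q(ln 2) = (-4)(2^1)(-1) + (-4)(2^3)(0) = 8.

8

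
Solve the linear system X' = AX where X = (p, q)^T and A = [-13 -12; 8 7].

Coefficient matrix A = [[-13, -12], [8, 7]].
Characteristic polynomial det(A - λI) = λ^2 + 6λ + 5 = 0.
Eigenvalues λ = -5, -1.
For λ=-5: (A-λI) row 1 is [-8, -12], so an eigenvector is (-3, 2).
For λ=-1: (A-λI) row 1 is [-12, -12], so an eigenvector is (-1, 1).
General solution: C_1e^(-5t)(-3,2) + C_2e^(-t)(-1,1).

p(t) = -3C_1e^(-5t) - C_2e^(-t), q(t) = 2C_1e^(-5t) + C_2e^(-t)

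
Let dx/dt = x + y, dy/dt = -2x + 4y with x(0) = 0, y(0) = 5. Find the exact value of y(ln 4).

A = [[1,1],[-2,4]]; eigenvalues λ = 3, 2.
Eigenvectors: (-1,-2) for λ=3, (1,1) for λ=2.
From the initial condition, c_1 = -5, c_2 = -5.
y(ln 4) = (-5)(4^3)(-2) + (-5)(4^2)(1) = 560.

560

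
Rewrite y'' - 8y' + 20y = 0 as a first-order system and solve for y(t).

y(t) = c_1e^(4t)cos(2t) + c_2e^(4t)sin(2t)

Let x_1 = y, x_2 = y'. Then x_1' = x_2 and x_2' = -20x_1 + 8x_2.
A = [[0,1],[-20,8]]; det(A-λI) = λ^2 - 8λ + 20.
Eigenvalues λ = 4 ± 2i.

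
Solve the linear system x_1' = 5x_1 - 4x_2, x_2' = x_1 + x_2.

Coefficient matrix A = [[5, -4], [1, 1]].
Characteristic polynomial det(A - λI) = λ^2 - 6λ + 9 = 0.
Single eigenvalue λ = 3 with algebraic multiplicity 2.
Eigenvector v = (-2,-1); generalized eigenvector w with (A-λI)w=v is (1,1).
General solution: e^(3t)[K_1·v + K_2·(t·v + w)].

x_1(t) = -2K_1e^(3t) - 2K_2te^(3t) + K_2e^(3t), x_2(t) = -K_1e^(3t) - K_2te^(3t) + K_2e^(3t)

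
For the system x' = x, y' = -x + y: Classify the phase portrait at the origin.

A = [[1,0],[-1,1]]; det(A-λI) = λ^2 - 2λ + 1.
repeated λ = 1 with a single eigenvector.

unstable improper node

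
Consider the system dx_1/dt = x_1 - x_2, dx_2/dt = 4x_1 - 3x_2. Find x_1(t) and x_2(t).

Coefficient matrix A = [[1, -1], [4, -3]].
Characteristic polynomial det(A - λI) = λ^2 + 2λ + 1 = 0.
Single eigenvalue λ = -1 with algebraic multiplicity 2.
Eigenvector v = (1,2); generalized eigenvector w with (A-λI)w=v is (1,1).
General solution: e^(-t)[c_1·v + c_2·(t·v + w)].

x_1(t) = c_1e^(-t) + c_2te^(-t) + c_2e^(-t), x_2(t) = 2c_1e^(-t) + 2c_2te^(-t) + c_2e^(-t)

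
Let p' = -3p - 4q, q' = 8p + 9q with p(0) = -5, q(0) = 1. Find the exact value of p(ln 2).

A = [[-3,-4],[8,9]]; eigenvalues λ = 1, 5.
Eigenvectors: (1,-1) for λ=1, (-1,2) for λ=5.
From the initial condition, c_1 = -9, c_2 = -4.
p(ln 2) = (-9)(2^1)(1) + (-4)(2^5)(-1) = 110.

110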